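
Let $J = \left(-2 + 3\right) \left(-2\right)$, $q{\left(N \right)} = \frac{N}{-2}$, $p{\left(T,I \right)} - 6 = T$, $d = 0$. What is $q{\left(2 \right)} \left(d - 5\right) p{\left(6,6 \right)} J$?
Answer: $-120$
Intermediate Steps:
$p{\left(T,I \right)} = 6 + T$
$q{\left(N \right)} = - \frac{N}{2}$ ($q{\left(N \right)} = N \left(- \frac{1}{2}\right) = - \frac{N}{2}$)
$J = -2$ ($J = 1 \left(-2\right) = -2$)
$q{\left(2 \right)} \left(d - 5\right) p{\left(6,6 \right)} J = \left(- \frac{1}{2}\right) 2 \left(0 - 5\right) \left(6 + 6\right) \left(-2\right) = - \left(-5\right) 12 \left(-2\right) = \left(-1\right) \left(-60\right) \left(-2\right) = 60 \left(-2\right) = -120$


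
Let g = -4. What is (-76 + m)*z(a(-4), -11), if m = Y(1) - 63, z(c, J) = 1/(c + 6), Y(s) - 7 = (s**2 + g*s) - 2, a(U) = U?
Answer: -137/2 ≈ -68.500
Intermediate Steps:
Y(s) = 5 + s**2 - 4*s (Y(s) = 7 + ((s**2 - 4*s) - 2) = 7 + (-2 + s**2 - 4*s) = 5 + s**2 - 4*s)
z(c, J) = 1/(6 + c)
m = -61 (m = (5 + 1**2 - 4*1) - 63 = (5 + 1 - 4) - 63 = 2 - 63 = -61)
(-76 + m)*z(a(-4), -11) = (-76 - 61)/(6 - 4) = -137/2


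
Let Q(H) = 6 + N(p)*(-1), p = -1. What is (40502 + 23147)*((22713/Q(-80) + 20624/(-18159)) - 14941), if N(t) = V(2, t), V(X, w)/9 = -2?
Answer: -129410647473595/145272 ≈ -8.9082e+8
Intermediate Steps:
V(X, w) = -18 (V(X, w) = 9*(-2) = -18)
N(t) = -18
Q(H) = 24 (Q(H) = 6 - 18*(-1) = 6 + 18 = 24)
(40502 + 23147)*((22713/Q(-80) + 20624/(-18159)) - 14941) = (40502 + 23147)*((22713/24 + 20624/(-18159)) - 14941) = 63649*((22713*(1/24) + 20624*(-1/18159)) - 14941) = 63649*((7571/8 - 20624/18159) - 14941) = 63649*(137316797/145272 - 14941) = 63649*(-2033192155/145272) = -129410647473595/145272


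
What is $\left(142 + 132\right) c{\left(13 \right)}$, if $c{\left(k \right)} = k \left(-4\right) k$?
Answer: $-185224$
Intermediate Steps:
$c{\left(k \right)} = - 4 k^{2}$ ($c{\left(k \right)} = - 4 k k = - 4 k^{2}$)
$\left(142 + 132\right) c{\left(13 \right)} = \left(142 + 132\right) \left(- 4 \cdot 13^{2}\right) = 274 \left(\left(-4\right) 169\right) = 274 \left(-676\right) = -185224$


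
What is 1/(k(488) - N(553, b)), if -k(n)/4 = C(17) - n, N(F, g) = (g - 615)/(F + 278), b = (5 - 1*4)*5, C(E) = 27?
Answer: 831/1532974 ≈ 0.00054208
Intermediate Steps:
b = 5 (b = (5 - 4)*5 = 1*5 = 5)
N(F, g) = (-615 + g)/(278 + F)
k(n) = -108 + 4*n (k(n) = -4*(27 - n) = -108 + 4*n)
1/(k(488) - N(553, b)) = 1/((-108 + 4*488) - (-615 + 5)/(278 + 553)) = 1/((-108 + 1952) - (-610)/831) = 1/(1844 - (-610)/831) = 1/(1844 - 1*(-610/831)) = 1/(1844 + 610/831) = 1/(1532974/831) = 831/1532974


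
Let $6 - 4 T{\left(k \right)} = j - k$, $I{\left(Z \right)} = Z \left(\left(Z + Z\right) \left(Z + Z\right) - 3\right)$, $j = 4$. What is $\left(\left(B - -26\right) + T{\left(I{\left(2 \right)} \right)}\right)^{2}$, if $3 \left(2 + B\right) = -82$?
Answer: $\frac{121}{9} \approx 13.444$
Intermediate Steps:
$B = - \frac{88}{3}$ ($B = -2 + \frac{1}{3} \left(-82\right) = -2 - \frac{82}{3} = - \frac{88}{3} \approx -29.333$)
$I{\left(Z \right)} = Z \left(-3 + 4 Z^{2}\right)$ ($I{\left(Z \right)} = Z \left(2 Z 2 Z - 3\right) = Z \left(4 Z^{2} - 3\right) = Z \left(-3 + 4 Z^{2}\right)$)
$T{\left(k \right)} = \frac{1}{2} + \frac{k}{4}$ ($T{\left(k \right)} = \frac{3}{2} - \frac{4 - k}{4} = \frac{3}{2} + \left(-1 + \frac{k}{4}\right) = \frac{1}{2} + \frac{k}{4}$)
$\left(\left(B - -26\right) + T{\left(I{\left(2 \right)} \right)}\right)^{2} = \left(\left(- \frac{88}{3} - -26\right) + \left(\frac{1}{2} + \frac{2 \left(-3 + 4 \cdot 2^{2}\right)}{4}\right)\right)^{2} = \left(\left(- \frac{88}{3} + 26\right) + \left(\frac{1}{2} + \frac{2 \left(-3 + 4 \cdot 4\right)}{4}\right)\right)^{2} = \left(- \frac{10}{3} + \left(\frac{1}{2} + \frac{2 \left(-3 + 16\right)}{4}\right)\right)^{2} = \left(- \frac{10}{3} + \left(\frac{1}{2} + \frac{2 \cdot 13}{4}\right)\right)^{2} = \left(- \frac{10}{3} + \left(\frac{1}{2} + \frac{1}{4} \cdot 26\right)\right)^{2} = \left(- \frac{10}{3} + \left(\frac{1}{2} + \frac{13}{2}\right)\right)^{2} = \left(- \frac{10}{3} + 7\right)^{2} = \left(\frac{11}{3}\right)^{2} = \frac{121}{9}$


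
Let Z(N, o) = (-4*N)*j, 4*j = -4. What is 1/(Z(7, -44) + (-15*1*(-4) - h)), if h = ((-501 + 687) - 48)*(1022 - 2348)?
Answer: 1/183076 ≈ 5.4622e-6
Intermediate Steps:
j = -1 (j = (¼)*(-4) = -1)
Z(N, o) = 4*N (Z(N, o) = -4*N*(-1) = 4*N)
h = -182988 (h = (186 - 48)*(-1326) = 138*(-1326) = -182988)
1/(Z(7, -44) + (-15*1*(-4) - h)) = 1/(4*7 + (-15*1*(-4) - 1*(-182988))) = 1/(28 + (-15*(-4) + 182988)) = 1/(28 + (60 + 182988)) = 1/(28 + 183048) = 1/183076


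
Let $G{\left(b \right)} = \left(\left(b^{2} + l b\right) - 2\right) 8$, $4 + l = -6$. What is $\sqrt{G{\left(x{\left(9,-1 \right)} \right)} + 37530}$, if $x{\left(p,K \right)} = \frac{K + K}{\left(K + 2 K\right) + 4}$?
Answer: $\sqrt{37706} \approx 194.18$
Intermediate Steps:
$l = -10$ ($l = -4 - 6 = -10$)
$x{\left(p,K \right)} = \frac{2 K}{4 + 3 K}$ ($x{\left(p,K \right)} = \frac{2 K}{3 K + 4} = \frac{2 K}{4 + 3 K}$)
$G{\left(b \right)} = -16 - 80 b + 8 b^{2}$ ($G{\left(b \right)} = \left(\left(b^{2} - 10 b\right) - 2\right) 8 = \left(-2 + b^{2} - 10 b\right) 8 = -16 - 80 b + 8 b^{2}$)
$\sqrt{G{\left(x{\left(9,-1 \right)} \right)} + 37530} = \sqrt{\left(-16 - 80 \cdot 2 \left(-1\right) \frac{1}{4 + 3 \left(-1\right)} + 8 \left(2 \left(-1\right) \frac{1}{4 + 3 \left(-1\right)}\right)^{2}\right) + 37530} = \sqrt{\left(-16 - 80 \cdot 2 \left(-1\right) \frac{1}{4 - 3} + 8 \left(2 \left(-1\right) \frac{1}{4 - 3}\right)^{2}\right) + 37530} = \sqrt{\left(-16 - 80 \cdot 2 \left(-1\right) 1^{-1} + 8 \left(2 \left(-1\right) 1^{-1}\right)^{2}\right) + 37530} = \sqrt{\left(-16 - 80 \cdot 2 \left(-1\right) 1 + 8 \left(2 \left(-1\right) 1\right)^{2}\right) + 37530} = \sqrt{\left(-16 - -160 + 8 \left(-2\right)^{2}\right) + 37530} = \sqrt{\left(-16 + 160 + 8 \cdot 4\right) + 37530} = \sqrt{\left(-16 + 160 + 32\right) + 37530} = \sqrt{176 + 37530} = \sqrt{37706}$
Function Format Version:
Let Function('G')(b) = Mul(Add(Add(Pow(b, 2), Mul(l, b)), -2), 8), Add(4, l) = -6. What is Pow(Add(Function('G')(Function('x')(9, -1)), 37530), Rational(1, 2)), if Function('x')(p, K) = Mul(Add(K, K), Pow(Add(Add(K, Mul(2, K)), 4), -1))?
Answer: Pow(37706, Rational(1, 2)) ≈ 194.18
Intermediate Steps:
l = -10 (l = Add(-4, -6) = -10)
Function('x')(p, K) = Mul(2, K, Pow(Add(4, Mul(3, K)), -1)) (Function('x')(p, K) = Mul(Mul(2, K), Pow(Add(Mul(3, K), 4), -1)) = Mul(Mul(2, K), Pow(Add(4, Mul(3, K)), -1)) = Mul(2, K, Pow(Add(4, Mul(3, K)), -1)))
Function('G')(b) = Add(-16, Mul(-80, b), Mul(8, Pow(b, 2))) (Function('G')(b) = Mul(Add(Add(Pow(b, 2), Mul(-10, b)), -2), 8) = Mul(Add(-2, Pow(b, 2), Mul(-10, b)), 8) = Add(-16, Mul(-80, b), Mul(8, Pow(b, 2))))
Pow(Add(Function('G')(Function('x')(9, -1)), 37530), Rational(1, 2)) = Pow(Add(Add(-16, Mul(-80, Mul(2, -1, Pow(Add(4, Mul(3, -1)), -1))), Mul(8, Pow(Mul(2, -1, Pow(Add(4, Mul(3, -1)), -1)), 2))), 37530), Rational(1, 2)) = Pow(Add(Add(-16, Mul(-80, Mul(2, -1, Pow(Add(4, -3), -1))), Mul(8, Pow(Mul(2, -1, Pow(Add(4, -3), -1)), 2))), 37530), Rational(1, 2)) = Pow(Add(Add(-16, Mul(-80, Mul(2, -1, Pow(1, -1))), Mul(8, Pow(Mul(2, -1, Pow(1, -1)), 2))), 37530), Rational(1, 2)) = Pow(Add(Add(-16, Mul(-80, Mul(2, -1, 1)), Mul(8, Pow(Mul(2, -1, 1), 2))), 37530), Rational(1, 2)) = Pow(Add(Add(-16, Mul(-80, -2), Mul(8, Pow(-2, 2))), 37530), Rational(1, 2)) = Pow(Add(Add(-16, 160, Mul(8, 4)), 37530), Rational(1, 2)) = Pow(Add(Add(-16, 160, 32), 37530), Rational(1, 2)) = Pow(Add(176, 37530), Rational(1, 2)) = Pow(37706, Rational(1, 2))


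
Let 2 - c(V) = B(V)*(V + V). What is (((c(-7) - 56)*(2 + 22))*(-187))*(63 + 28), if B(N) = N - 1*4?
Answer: 84948864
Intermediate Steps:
B(N) = -4 + N (B(N) = N - 4 = -4 + N)
c(V) = 2 - 2*V*(-4 + V) (c(V) = 2 - (-4 + V)*(V + V) = 2 - (-4 + V)*2*V = 2 - 2*V*(-4 + V))
(((c(-7) - 56)*(2 + 22))*(-187))*(63 + 28) = ((((2 - 2*(-7)*(-4 - 7)) - 56)*(2 + 22))*(-187))*(63 + 28) = ((((2 - 2*(-7)*(-11)) - 56)*24)*(-187))*91 = ((((2 - 154) - 56)*24)*(-187))*91 = (((-152 - 56)*24)*(-187))*91 = (-208*24*(-187))*91 = -4992*(-187)*91 = 933504*91 = 84948864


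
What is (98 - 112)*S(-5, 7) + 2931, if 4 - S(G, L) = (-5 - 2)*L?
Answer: 2189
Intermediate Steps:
S(G, L) = 4 + 7*L (S(G, L) = 4 - (-5 - 2)*L = 4 - (-7)*L = 4 + 7*L)
(98 - 112)*S(-5, 7) + 2931 = (98 - 112)*(4 + 7*7) + 2931 = -14*(4 + 49) + 2931 = -14*53 + 2931 = -742 + 2931 = 2189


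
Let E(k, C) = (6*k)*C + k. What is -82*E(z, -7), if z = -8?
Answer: -26896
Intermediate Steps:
E(k, C) = k + 6*C*k (E(k, C) = 6*C*k + k = k + 6*C*k)
-82*E(z, -7) = -(-656)*(1 + 6*(-7)) = -(-656)*(1 - 42) = -(-656)*(-41) = -82*328 = -26896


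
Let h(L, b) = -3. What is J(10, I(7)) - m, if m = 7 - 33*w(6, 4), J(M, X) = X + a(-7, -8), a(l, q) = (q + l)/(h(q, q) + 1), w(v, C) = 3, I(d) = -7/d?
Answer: 197/2 ≈ 98.500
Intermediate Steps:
a(l, q) = -l/2 - q/2 (a(l, q) = (q + l)/(-3 + 1) = (l + q)/(-2) = (l + q)*(-½) = -l/2 - q/2)
J(M, X) = 15/2 + X (J(M, X) = X + (-½*(-7) - ½*(-8)) = X + (7/2 + 4) = X + 15/2 = 15/2 + X)
m = -92 (m = 7 - 33*3 = 7 - 99 = -92)
J(10, I(7)) - m = (15/2 - 7/7) - 1*(-92) = (15/2 - 7*⅐) + 92 = (15/2 - 1) + 92 = 13/2 + 92 = 197/2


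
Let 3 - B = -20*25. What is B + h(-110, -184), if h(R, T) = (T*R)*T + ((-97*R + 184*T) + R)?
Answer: -3746953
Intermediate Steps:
B = 503 (B = 3 - (-20)*25 = 3 - 1*(-500) = 3 + 500 = 503)
h(R, T) = -96*R + 184*T + R*T² (h(R, T) = (R*T)*T + (-96*R + 184*T) = R*T² + (-96*R + 184*T) = -96*R + 184*T + R*T²)
B + h(-110, -184) = 503 + (-96*(-110) + 184*(-184) - 110*(-184)²) = 503 + (10560 - 33856 - 110*33856) = 503 + (10560 - 33856 - 3724160) = 503 - 3747456 = -3746953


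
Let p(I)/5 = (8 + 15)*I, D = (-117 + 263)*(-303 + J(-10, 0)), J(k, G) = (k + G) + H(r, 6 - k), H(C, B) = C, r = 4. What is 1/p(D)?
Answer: -1/5188110 ≈ -1.9275e-7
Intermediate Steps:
J(k, G) = 4 + G + k (J(k, G) = (k + G) + 4 = (G + k) + 4 = 4 + G + k)
D = -45114 (D = (-117 + 263)*(-303 + (4 + 0 - 10)) = 146*(-303 - 6) = 146*(-309) = -45114)
p(I) = 115*I (p(I) = 5*((8 + 15)*I) = 5*(23*I) = 115*I)
1/p(D) = 1/(115*(-45114)) = 1/(-5188110) = -1/5188110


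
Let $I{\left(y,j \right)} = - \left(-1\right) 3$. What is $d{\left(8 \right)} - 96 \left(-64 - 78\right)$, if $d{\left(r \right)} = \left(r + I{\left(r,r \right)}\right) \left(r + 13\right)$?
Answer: $13863$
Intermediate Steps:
$I{\left(y,j \right)} = 3$ ($I{\left(y,j \right)} = \left(-1\right) \left(-3\right) = 3$)
$d{\left(r \right)} = \left(3 + r\right) \left(13 + r\right)$ ($d{\left(r \right)} = \left(r + 3\right) \left(r + 13\right) = \left(3 + r\right) \left(13 + r\right)$)
$d{\left(8 \right)} - 96 \left(-64 - 78\right) = \left(39 + 8^{2} + 16 \cdot 8\right) - 96 \left(-64 - 78\right) = \left(39 + 64 + 128\right) - 96 \left(-64 - 78\right) = 231 - -13632 = 231 + 13632 = 13863$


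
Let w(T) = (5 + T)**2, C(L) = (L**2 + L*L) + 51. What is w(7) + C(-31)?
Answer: 2117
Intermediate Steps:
C(L) = 51 + 2*L**2 (C(L) = (L**2 + L**2) + 51 = 2*L**2 + 51 = 51 + 2*L**2)
w(7) + C(-31) = (5 + 7)**2 + (51 + 2*(-31)**2) = 12**2 + (51 + 2*961) = 144 + (51 + 1922) = 144 + 1973 = 2117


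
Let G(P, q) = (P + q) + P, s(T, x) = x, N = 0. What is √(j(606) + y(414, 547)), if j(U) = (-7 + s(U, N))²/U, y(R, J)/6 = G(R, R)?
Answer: √2736672366/606 ≈ 86.325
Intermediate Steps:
G(P, q) = q + 2*P
y(R, J) = 18*R (y(R, J) = 6*(R + 2*R) = 6*(3*R) = 18*R)
j(U) = 49/U (j(U) = (-7 + 0)²/U = (-7)²/U = 49/U)
√(j(606) + y(414, 547)) = √(49/606 + 18*414) = √(49*(1/606) + 7452) = √(49/606 + 7452) = √(4515961/606) = √2736672366/606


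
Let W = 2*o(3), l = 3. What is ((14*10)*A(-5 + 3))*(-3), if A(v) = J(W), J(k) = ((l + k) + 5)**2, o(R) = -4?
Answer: 0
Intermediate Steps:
W = -8 (W = 2*(-4) = -8)
J(k) = (8 + k)**2 (J(k) = ((3 + k) + 5)**2 = (8 + k)**2)
A(v) = 0 (A(v) = (8 - 8)**2 = 0**2 = 0)
((14*10)*A(-5 + 3))*(-3) = ((14*10)*0)*(-3) = (140*0)*(-3) = 0*(-3) = 0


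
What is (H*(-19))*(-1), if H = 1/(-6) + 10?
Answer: 1121/6 ≈ 186.83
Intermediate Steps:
H = 59/6 (H = -⅙ + 10 = 59/6 ≈ 9.8333)
(H*(-19))*(-1) = ((59/6)*(-19))*(-1) = -1121/6*(-1) = 1121/6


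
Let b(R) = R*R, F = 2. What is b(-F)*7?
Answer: 28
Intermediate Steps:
b(R) = R**2
b(-F)*7 = (-1*2)**2*7 = (-2)**2*7 = 4*7 = 28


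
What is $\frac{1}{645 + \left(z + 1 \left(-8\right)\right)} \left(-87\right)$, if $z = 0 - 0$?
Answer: $- \frac{87}{637} \approx -0.13658$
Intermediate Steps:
$z = 0$ ($z = 0 + 0 = 0$)
$\frac{1}{645 + \left(z + 1 \left(-8\right)\right)} \left(-87\right) = \frac{1}{645 + \left(0 + 1 \left(-8\right)\right)} \left(-87\right) = \frac{1}{645 + \left(0 - 8\right)} \left(-87\right) = \frac{1}{645 - 8} \left(-87\right) = \frac{1}{637} \left(-87\right) = - \frac{87}{637}$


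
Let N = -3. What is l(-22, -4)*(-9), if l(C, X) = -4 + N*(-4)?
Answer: -72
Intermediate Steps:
l(C, X) = 8 (l(C, X) = -4 - 3*(-4) = -4 + 12 = 8)
l(-22, -4)*(-9) = 8*(-9) = -72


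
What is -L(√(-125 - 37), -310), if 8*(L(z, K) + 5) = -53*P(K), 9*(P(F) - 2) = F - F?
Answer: 73/4 ≈ 18.250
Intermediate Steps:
P(F) = 2 (P(F) = 2 + (F - F)/9 = 2 + (⅑)*0 = 2 + 0 = 2)
L(z, K) = -73/4 (L(z, K) = -5 + (-53*2)/8 = -5 + (⅛)*(-106) = -5 - 53/4 = -73/4)
-L(√(-125 - 37), -310) = -1*(-73/4) = 73/4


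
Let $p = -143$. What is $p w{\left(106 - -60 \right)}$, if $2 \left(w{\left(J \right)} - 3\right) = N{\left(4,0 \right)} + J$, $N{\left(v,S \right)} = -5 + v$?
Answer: $- \frac{24453}{2} \approx -12227.0$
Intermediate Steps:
$w{\left(J \right)} = \frac{5}{2} + \frac{J}{2}$ ($w{\left(J \right)} = 3 + \frac{\left(-5 + 4\right) + J}{2} = 3 + \frac{-1 + J}{2} = 3 + \left(- \frac{1}{2} + \frac{J}{2}\right) = \frac{5}{2} + \frac{J}{2}$)
$p w{\left(106 - -60 \right)} = - 143 \left(\frac{5}{2} + \frac{106 - -60}{2}\right) = - 143 \left(\frac{5}{2} + \frac{106 + 60}{2}\right) = - 143 \left(\frac{5}{2} + \frac{1}{2} \cdot 166\right) = - 143 \left(\frac{5}{2} + 83\right) = \left(-143\right) \frac{171}{2} = - \frac{24453}{2}$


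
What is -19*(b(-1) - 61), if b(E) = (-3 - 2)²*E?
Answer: 1634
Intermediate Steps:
b(E) = 25*E (b(E) = (-5)²*E = 25*E)
-19*(b(-1) - 61) = -19*(25*(-1) - 61) = -19*(-25 - 61) = -19*(-86) = 1634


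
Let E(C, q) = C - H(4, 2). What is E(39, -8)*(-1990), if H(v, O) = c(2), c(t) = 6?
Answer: -65670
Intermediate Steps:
H(v, O) = 6
E(C, q) = -6 + C (E(C, q) = C - 1*6 = C - 6 = -6 + C)
E(39, -8)*(-1990) = (-6 + 39)*(-1990) = 33*(-1990) = -65670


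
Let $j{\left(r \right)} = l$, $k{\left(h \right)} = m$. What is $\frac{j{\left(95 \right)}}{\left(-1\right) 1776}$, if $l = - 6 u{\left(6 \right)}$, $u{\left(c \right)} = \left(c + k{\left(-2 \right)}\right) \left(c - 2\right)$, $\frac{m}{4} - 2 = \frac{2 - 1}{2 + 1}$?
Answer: $\frac{23}{111} \approx 0.20721$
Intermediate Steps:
$m = \frac{28}{3}$ ($m = 8 + 4 \frac{2 - 1}{2 + 1} = 8 + 4 \cdot 1 \cdot \frac{1}{3} = 8 + 4 \cdot \frac{1}{3} = 8 + \frac{4}{3} = \frac{28}{3} \approx 9.3333$)
$k{\left(h \right)} = \frac{28}{3}$
$u{\left(c \right)} = \left(-2 + c\right) \left(\frac{28}{3} + c\right)$ ($u{\left(c \right)} = \left(c + \frac{28}{3}\right) \left(c - 2\right) = \left(\frac{28}{3} + c\right) \left(-2 + c\right) = \left(-2 + c\right) \left(\frac{28}{3} + c\right)$)
$l = -368$ ($l = - 6 \left(- \frac{56}{3} + 6^{2} + \frac{22}{3} \cdot 6\right) = - 6 \left(- \frac{56}{3} + 36 + 44\right) = \left(-6\right) \frac{184}{3} = -368$)
$j{\left(r \right)} = -368$
$\frac{j{\left(95 \right)}}{\left(-1\right) 1776} = - \frac{368}{\left(-1\right) 1776} = - \frac{368}{-1776} = \left(-368\right) \left(- \frac{1}{1776}\right) = \frac{23}{111}$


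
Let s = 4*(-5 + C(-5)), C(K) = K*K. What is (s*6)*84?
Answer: 40320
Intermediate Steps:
C(K) = K**2
s = 80 (s = 4*(-5 + (-5)**2) = 4*(-5 + 25) = 4*20 = 80)
(s*6)*84 = (80*6)*84 = 480*84 = 40320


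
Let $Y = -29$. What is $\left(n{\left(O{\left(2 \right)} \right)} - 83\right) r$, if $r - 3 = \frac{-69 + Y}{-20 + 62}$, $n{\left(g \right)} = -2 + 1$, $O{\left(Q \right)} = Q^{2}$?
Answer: $-56$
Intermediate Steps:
$n{\left(g \right)} = -1$
$r = \frac{2}{3}$ ($r = 3 + \frac{-69 - 29}{-20 + 62} = 3 - \frac{98}{42} = 3 - \frac{7}{3} = \frac{2}{3} \approx 0.66667$)
$\left(n{\left(O{\left(2 \right)} \right)} - 83\right) r = \left(-1 - 83\right) \frac{2}{3} = \left(-84\right) \frac{2}{3} = -56$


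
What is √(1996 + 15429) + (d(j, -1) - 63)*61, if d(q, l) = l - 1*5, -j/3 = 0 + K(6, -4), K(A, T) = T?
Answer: -4209 + 5*√697 ≈ -4077.0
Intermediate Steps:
j = 12 (j = -3*(0 - 4) = -3*(-4) = 12)
d(q, l) = -5 + l (d(q, l) = l - 5 = -5 + l)
√(1996 + 15429) + (d(j, -1) - 63)*61 = √(1996 + 15429) + ((-5 - 1) - 63)*61 = √17425 + (-6 - 63)*61 = 5*√697 - 69*61 = 5*√697 - 4209 = -4209 + 5*√697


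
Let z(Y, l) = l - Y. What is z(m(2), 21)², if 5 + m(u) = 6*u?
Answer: 196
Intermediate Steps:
m(u) = -5 + 6*u
z(m(2), 21)² = (21 - (-5 + 6*2))² = (21 - (-5 + 12))² = (21 - 1*7)² = (21 - 7)² = 14² = 196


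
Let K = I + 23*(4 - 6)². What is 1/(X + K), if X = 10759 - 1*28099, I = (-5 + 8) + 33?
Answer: -1/17212 ≈ -5.8099e-5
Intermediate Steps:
I = 36 (I = 3 + 33 = 36)
K = 128 (K = 36 + 23*(4 - 6)² = 36 + 23*(-2)² = 36 + 23*4 = 36 + 92 = 128)
X = -17340 (X = 10759 - 28099 = -17340)
1/(X + K) = 1/(-17340 + 128) = 1/(-17212) = -1/17212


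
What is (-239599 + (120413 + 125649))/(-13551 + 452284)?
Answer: 6463/438733 ≈ 0.014731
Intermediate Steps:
(-239599 + (120413 + 125649))/(-13551 + 452284) = (-239599 + 246062)/438733 = 6463*(1/438733) = 6463/438733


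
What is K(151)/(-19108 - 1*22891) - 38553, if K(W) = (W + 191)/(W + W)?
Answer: -244497304668/6341849 ≈ -38553.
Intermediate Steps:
K(W) = (191 + W)/(2*W) (K(W) = (191 + W)/((2*W)) = (191 + W)*(1/(2*W)) = (191 + W)/(2*W))
K(151)/(-19108 - 1*22891) - 38553 = ((½)*(191 + 151)/151)/(-19108 - 1*22891) - 38553 = ((½)*(1/151)*342)/(-19108 - 22891) - 38553 = (171/151)/(-41999) - 38553 = (171/151)*(-1/41999) - 38553 = -171/6341849 - 38553 = -244497304668/6341849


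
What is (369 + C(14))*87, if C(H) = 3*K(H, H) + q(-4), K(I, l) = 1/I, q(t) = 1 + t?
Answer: 446049/14 ≈ 31861.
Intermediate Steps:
C(H) = -3 + 3/H (C(H) = 3/H + (1 - 4) = 3/H - 3 = -3 + 3/H)
(369 + C(14))*87 = (369 + (-3 + 3/14))*87 = (369 - 39/14)*87 = (5127/14)*87 = 446049/14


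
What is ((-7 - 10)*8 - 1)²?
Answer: 18769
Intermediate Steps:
((-7 - 10)*8 - 1)² = (-17*8 - 1)² = (-136 - 1)² = (-137)² = 18769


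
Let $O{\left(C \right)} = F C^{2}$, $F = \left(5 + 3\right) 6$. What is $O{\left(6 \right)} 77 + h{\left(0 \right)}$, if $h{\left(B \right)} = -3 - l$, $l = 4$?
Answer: $133049$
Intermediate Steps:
$F = 48$ ($F = 8 \cdot 6 = 48$)
$O{\left(C \right)} = 48 C^{2}$
$h{\left(B \right)} = -7$ ($h{\left(B \right)} = -3 - 4 = -7$)
$O{\left(6 \right)} 77 + h{\left(0 \right)} = 48 \cdot 6^{2} \cdot 77 - 7 = 48 \cdot 36 \cdot 77 - 7 = 1728 \cdot 77 - 7 = 133056 - 7 = 133049$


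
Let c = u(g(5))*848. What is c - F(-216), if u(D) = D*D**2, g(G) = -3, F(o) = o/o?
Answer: -22897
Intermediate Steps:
F(o) = 1
u(D) = D**3
c = -22896 (c = (-3)**3*848 = -27*848 = -22896)
c - F(-216) = -22896 - 1*1 = -22896 - 1 = -22897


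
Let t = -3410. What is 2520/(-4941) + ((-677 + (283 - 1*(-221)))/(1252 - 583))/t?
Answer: -212888741/417476070 ≈ -0.50994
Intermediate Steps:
2520/(-4941) + ((-677 + (283 - 1*(-221)))/(1252 - 583))/t = 2520/(-4941) + ((-677 + (283 - 1*(-221)))/(1252 - 583))/(-3410) = 2520*(-1/4941) + ((-677 + (283 + 221))/669)*(-1/3410) = -280/549 + ((-677 + 504)*(1/669))*(-1/3410) = -280/549 - 173*1/669*(-1/3410) = -280/549 - 173/669*(-1/3410) = -280/549 + 173/2281290 = -212888741/417476070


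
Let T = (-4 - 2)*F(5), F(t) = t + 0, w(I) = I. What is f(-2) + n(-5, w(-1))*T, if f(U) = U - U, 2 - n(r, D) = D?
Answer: -90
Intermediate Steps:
n(r, D) = 2 - D
F(t) = t
f(U) = 0
T = -30 (T = (-4 - 2)*5 = -6*5 = -30)
f(-2) + n(-5, w(-1))*T = 0 + (2 - 1*(-1))*(-30) = 0 + (2 + 1)*(-30) = 0 + 3*(-30) = 0 - 90 = -90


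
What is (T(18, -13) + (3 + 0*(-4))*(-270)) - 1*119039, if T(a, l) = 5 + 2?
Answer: -119842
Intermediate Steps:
T(a, l) = 7
(T(18, -13) + (3 + 0*(-4))*(-270)) - 1*119039 = (7 + (3 + 0*(-4))*(-270)) - 1*119039 = (7 + (3 + 0)*(-270)) - 119039 = (7 + 3*(-270)) - 119039 = (7 - 810) - 119039 = -803 - 119039 = -119842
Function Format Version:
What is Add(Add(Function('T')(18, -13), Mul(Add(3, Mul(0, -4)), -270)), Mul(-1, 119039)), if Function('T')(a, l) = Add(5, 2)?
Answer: -119842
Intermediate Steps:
Function('T')(a, l) = 7
Add(Add(Function('T')(18, -13), Mul(Add(3, Mul(0, -4)), -270)), Mul(-1, 119039)) = Add(Add(7, Mul(Add(3, Mul(0, -4)), -270)), Mul(-1, 119039)) = Add(Add(7, Mul(Add(3, 0), -270)), -119039) = Add(Add(7, Mul(3, -270)), -119039) = Add(Add(7, -810), -119039) = Add(-803, -119039) = -119842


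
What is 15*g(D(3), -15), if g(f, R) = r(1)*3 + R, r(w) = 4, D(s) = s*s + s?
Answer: -45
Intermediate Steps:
D(s) = s + s² (D(s) = s² + s = s + s²)
g(f, R) = 12 + R (g(f, R) = 4*3 + R = 12 + R)
15*g(D(3), -15) = 15*(12 - 15) = 15*(-3) = -45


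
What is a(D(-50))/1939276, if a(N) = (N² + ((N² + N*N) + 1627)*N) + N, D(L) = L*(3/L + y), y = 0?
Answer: 4947/1939276 ≈ 0.0025510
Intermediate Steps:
D(L) = 3 (D(L) = L*(3/L + 0) = L*(3/L) = 3)
a(N) = N + N² + N*(1627 + 2*N²) (a(N) = (N² + ((N² + N²) + 1627)*N) + N = (N² + (2*N² + 1627)*N) + N = (N² + (1627 + 2*N²)*N) + N = (N² + N*(1627 + 2*N²)) + N = N + N² + N*(1627 + 2*N²))
a(D(-50))/1939276 = (3*(1628 + 3 + 2*3²))/1939276 = (3*(1628 + 3 + 2*9))*(1/1939276) = (3*(1628 + 3 + 18))*(1/1939276) = (3*1649)*(1/1939276) = 4947*(1/1939276) = 4947/1939276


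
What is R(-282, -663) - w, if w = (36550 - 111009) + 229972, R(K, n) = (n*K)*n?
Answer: -124113971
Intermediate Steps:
R(K, n) = K*n**2 (R(K, n) = (K*n)*n = K*n**2)
w = 155513 (w = -74459 + 229972 = 155513)
R(-282, -663) - w = -282*(-663)**2 - 1*155513 = -282*439569 - 155513 = -123958458 - 155513 = -124113971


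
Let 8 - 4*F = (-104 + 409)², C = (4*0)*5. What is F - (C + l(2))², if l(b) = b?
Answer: -93033/4 ≈ -23258.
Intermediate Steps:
C = 0 (C = 0*5 = 0)
F = -93017/4 (F = 2 - (-104 + 409)²/4 = 2 - ¼*305² = 2 - ¼*93025 = 2 - 93025/4 = -93017/4 ≈ -23254.)
F - (C + l(2))² = -93017/4 - (0 + 2)² = -93017/4 - 1*2² = -93017/4 - 1*4 = -93017/4 - 4 = -93033/4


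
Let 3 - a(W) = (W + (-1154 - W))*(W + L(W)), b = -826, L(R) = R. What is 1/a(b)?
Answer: -1/1906405 ≈ -5.2455e-7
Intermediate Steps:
a(W) = 3 + 2308*W (a(W) = 3 - (W + (-1154 - W))*(W + W) = 3 - (-1154)*2*W = 3 - (-2308)*W = 3 + 2308*W)
1/a(b) = 1/(3 + 2308*(-826)) = 1/(3 - 1906408) = 1/(-1906405) = -1/1906405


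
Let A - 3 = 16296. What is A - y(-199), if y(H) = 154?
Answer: 16145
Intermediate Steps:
A = 16299 (A = 3 + 16296 = 16299)
A - y(-199) = 16299 - 1*154 = 16299 - 154 = 16145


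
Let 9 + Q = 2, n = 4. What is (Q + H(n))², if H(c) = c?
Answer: 9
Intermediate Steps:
Q = -7 (Q = -9 + 2 = -7)
(Q + H(n))² = (-7 + 4)² = (-3)² = 9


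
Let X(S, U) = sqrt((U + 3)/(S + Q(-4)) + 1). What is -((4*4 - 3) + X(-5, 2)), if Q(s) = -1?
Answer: -13 - sqrt(6)/6 ≈ -13.408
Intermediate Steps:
X(S, U) = sqrt(1 + (3 + U)/(-1 + S)) (X(S, U) = sqrt((U + 3)/(S - 1) + 1) = sqrt((3 + U)/(-1 + S) + 1) = sqrt(1 + (3 + U)/(-1 + S)))
-((4*4 - 3) + X(-5, 2)) = -((4*4 - 3) + sqrt((2 - 5 + 2)/(-1 - 5))) = -((16 - 3) + sqrt(-1/(-6))) = -(13 + sqrt(-1/6*(-1))) = -(13 + sqrt(1/6)) = -(13 + sqrt(6)/6) = -13 - sqrt(6)/6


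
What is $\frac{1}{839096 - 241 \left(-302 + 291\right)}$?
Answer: $\frac{1}{841747} \approx 1.188 \cdot 10^{-6}$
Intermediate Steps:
$\frac{1}{839096 - 241 \left(-302 + 291\right)} = \frac{1}{839096 - -2651} = \frac{1}{839096 + 2651} = \frac{1}{841747}$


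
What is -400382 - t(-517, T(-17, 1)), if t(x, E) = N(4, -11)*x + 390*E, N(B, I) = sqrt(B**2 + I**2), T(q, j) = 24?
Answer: -409742 + 517*sqrt(137) ≈ -4.0369e+5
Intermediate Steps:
t(x, E) = 390*E + x*sqrt(137) (t(x, E) = sqrt(4**2 + (-11)**2)*x + 390*E = sqrt(16 + 121)*x + 390*E = sqrt(137)*x + 390*E = x*sqrt(137) + 390*E = 390*E + x*sqrt(137))
-400382 - t(-517, T(-17, 1)) = -400382 - (390*24 - 517*sqrt(137)) = -400382 - (9360 - 517*sqrt(137)) = -400382 + (-9360 + 517*sqrt(137)) = -409742 + 517*sqrt(137)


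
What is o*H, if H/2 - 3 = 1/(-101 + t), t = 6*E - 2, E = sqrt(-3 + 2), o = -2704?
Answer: -172147456/10645 + 32448*I/10645 ≈ -16172.0 + 3.0482*I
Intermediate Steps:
E = I (E = sqrt(-1) = I ≈ 1.0*I)
t = -2 + 6*I (t = 6*I - 2 = -2 + 6*I ≈ -2.0 + 6.0*I)
H = 6 + 2*(-103 - 6*I)/10645 (H = 6 + 2/(-101 + (-2 + 6*I)) = 6 + 2/(-103 + 6*I) = 6 + 2*((-103 - 6*I)/10645) = 6 + 2*(-103 - 6*I)/10645 ≈ 5.9807 - 0.0011273*I)
o*H = -2704*(63664/10645 - 12*I/10645) = -172147456/10645 + 32448*I/10645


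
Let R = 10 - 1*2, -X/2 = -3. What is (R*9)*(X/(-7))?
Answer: -432/7 ≈ -61.714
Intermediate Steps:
X = 6 (X = -2*(-3) = 6)
R = 8 (R = 10 - 2 = 8)
(R*9)*(X/(-7)) = (8*9)*(6/(-7)) = 72*(6*(-1/7)) = 72*(-6/7) = -432/7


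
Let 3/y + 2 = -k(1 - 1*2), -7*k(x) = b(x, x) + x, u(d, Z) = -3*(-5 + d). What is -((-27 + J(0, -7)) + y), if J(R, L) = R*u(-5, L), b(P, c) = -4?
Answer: 534/19 ≈ 28.105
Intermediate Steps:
u(d, Z) = 15 - 3*d
k(x) = 4/7 - x/7 (k(x) = -(-4 + x)/7 = 4/7 - x/7)
J(R, L) = 30*R (J(R, L) = R*(15 - 3*(-5)) = R*(15 + 15) = R*30 = 30*R)
y = -21/19 (y = 3/(-2 - (4/7 - (1 - 1*2)/7)) = 3/(-2 - (4/7 - (1 - 2)/7)) = 3/(-2 - (4/7 - 1/7*(-1))) = 3/(-2 - (4/7 + 1/7)) = 3/(-2 - 1*5/7) = 3/(-2 - 5/7) = 3/(-19/7) = 3*(-7/19) = -21/19 ≈ -1.1053)
-((-27 + J(0, -7)) + y) = -((-27 + 30*0) - 21/19) = -((-27 + 0) - 21/19) = -(-27 - 21/19) = -1*(-534/19) = 534/19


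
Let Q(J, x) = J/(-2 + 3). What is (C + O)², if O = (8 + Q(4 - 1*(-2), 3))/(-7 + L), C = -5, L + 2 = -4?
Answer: 6241/169 ≈ 36.929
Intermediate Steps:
L = -6 (L = -2 - 4 = -6)
Q(J, x) = J (Q(J, x) = J/1 = 1*J = J)
O = -14/13 (O = (8 + (4 - 1*(-2)))/(-7 - 6) = (8 + (4 + 2))/(-13) = (8 + 6)*(-1/13) = 14*(-1/13) = -14/13 ≈ -1.0769)
(C + O)² = (-5 - 14/13)² = (-79/13)² = 6241/169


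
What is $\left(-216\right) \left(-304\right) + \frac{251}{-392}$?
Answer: $\frac{25740037}{392} \approx 65663.0$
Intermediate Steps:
$\left(-216\right) \left(-304\right) + \frac{251}{-392} = 65664 + 251 \left(- \frac{1}{392}\right) = 65664 - \frac{251}{392} = \frac{25740037}{392}$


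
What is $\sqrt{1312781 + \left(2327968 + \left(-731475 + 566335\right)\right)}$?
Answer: $\sqrt{3475609} \approx 1864.3$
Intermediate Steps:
$\sqrt{1312781 + \left(2327968 + \left(-731475 + 566335\right)\right)} = \sqrt{1312781 + \left(2327968 - 165140\right)} = \sqrt{1312781 + 2162828} = \sqrt{3475609}$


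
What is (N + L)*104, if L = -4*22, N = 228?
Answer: 14560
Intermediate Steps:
L = -88
(N + L)*104 = (228 - 88)*104 = 140*104 = 14560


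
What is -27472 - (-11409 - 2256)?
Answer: -13807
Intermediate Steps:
-27472 - (-11409 - 2256) = -27472 - 1*(-13665) = -27472 + 13665 = -13807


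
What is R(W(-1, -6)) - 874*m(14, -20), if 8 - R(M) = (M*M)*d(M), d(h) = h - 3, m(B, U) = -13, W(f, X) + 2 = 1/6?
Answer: 2459429/216 ≈ 11386.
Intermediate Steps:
W(f, X) = -11/6 (W(f, X) = -2 + 1/6 = -11/6)
d(h) = -3 + h
R(M) = 8 - M**2*(-3 + M) (R(M) = 8 - M*M*(-3 + M) = 8 - M**2*(-3 + M))
R(W(-1, -6)) - 874*m(14, -20) = (8 + (-11/6)**2*(3 - 1*(-11/6))) - 874*(-13) = (8 + 121*(3 + 11/6)/36) + 11362 = (8 + (121/36)*(29/6)) + 11362 = (8 + 3509/216) + 11362 = 5237/216 + 11362 = 2459429/216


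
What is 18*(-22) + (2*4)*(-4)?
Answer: -428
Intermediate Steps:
18*(-22) + (2*4)*(-4) = -396 + 8*(-4) = -396 - 32 = -428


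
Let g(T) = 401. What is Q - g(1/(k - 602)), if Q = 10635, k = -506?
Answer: 10234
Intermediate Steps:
Q - g(1/(k - 602)) = 10635 - 1*401 = 10635 - 401 = 10234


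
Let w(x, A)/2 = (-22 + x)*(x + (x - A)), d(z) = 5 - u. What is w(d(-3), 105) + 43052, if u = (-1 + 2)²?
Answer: 46544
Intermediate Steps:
u = 1 (u = 1² = 1)
d(z) = 4 (d(z) = 5 - 1*1 = 5 - 1 = 4)
w(x, A) = 2*(-22 + x)*(-A + 2*x) (w(x, A) = 2*((-22 + x)*(x + (x - A))) = 2*((-22 + x)*(-A + 2*x)) = 2*(-22 + x)*(-A + 2*x))
w(d(-3), 105) + 43052 = (-88*4 + 4*4² + 44*105 - 2*105*4) + 43052 = (-352 + 4*16 + 4620 - 840) + 43052 = (-352 + 64 + 4620 - 840) + 43052 = 3492 + 43052 = 46544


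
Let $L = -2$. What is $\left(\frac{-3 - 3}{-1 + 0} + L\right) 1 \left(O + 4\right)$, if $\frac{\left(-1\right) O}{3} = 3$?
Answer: $-20$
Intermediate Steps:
$O = -9$ ($O = \left(-3\right) 3 = -9$)
$\left(\frac{-3 - 3}{-1 + 0} + L\right) 1 \left(O + 4\right) = \left(\frac{-3 - 3}{-1 + 0} - 2\right) 1 \left(-9 + 4\right) = \left(- \frac{6}{-1} - 2\right) 1 \left(-5\right) = \left(\left(-6\right) \left(-1\right) - 2\right) \left(-5\right) = \left(6 - 2\right) \left(-5\right) = 4 \left(-5\right) = -20$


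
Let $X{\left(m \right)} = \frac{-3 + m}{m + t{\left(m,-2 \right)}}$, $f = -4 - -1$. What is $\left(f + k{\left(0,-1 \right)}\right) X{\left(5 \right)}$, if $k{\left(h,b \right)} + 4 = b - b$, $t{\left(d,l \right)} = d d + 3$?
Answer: $- \frac{14}{33} \approx -0.42424$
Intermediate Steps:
$t{\left(d,l \right)} = 3 + d^{2}$ ($t{\left(d,l \right)} = d^{2} + 3 = 3 + d^{2}$)
$f = -3$ ($f = -4 + 1 = -3$)
$k{\left(h,b \right)} = -4$ ($k{\left(h,b \right)} = -4 + \left(b - b\right) = -4 + 0 = -4$)
$X{\left(m \right)} = \frac{-3 + m}{3 + m + m^{2}}$ ($X{\left(m \right)} = \frac{-3 + m}{m + \left(3 + m^{2}\right)} = \frac{-3 + m}{3 + m + m^{2}}$)
$\left(f + k{\left(0,-1 \right)}\right) X{\left(5 \right)} = \left(-3 - 4\right) \frac{-3 + 5}{3 + 5 + 5^{2}} = - 7 \frac{1}{3 + 5 + 25} \cdot 2 = - 7 \cdot \frac{1}{33} \cdot 2 = \left(-7\right) \frac{2}{33} = - \frac{14}{33}$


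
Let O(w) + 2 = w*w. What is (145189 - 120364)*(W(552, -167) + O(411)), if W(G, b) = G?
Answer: 4207117575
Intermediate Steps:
O(w) = -2 + w**2 (O(w) = -2 + w*w = -2 + w**2)
(145189 - 120364)*(W(552, -167) + O(411)) = (145189 - 120364)*(552 + (-2 + 411**2)) = 24825*(552 + (-2 + 168921)) = 24825*(552 + 168919) = 24825*169471 = 4207117575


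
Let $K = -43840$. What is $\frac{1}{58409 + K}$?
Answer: $\frac{1}{14569} \approx 6.8639 \cdot 10^{-5}$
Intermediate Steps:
$\frac{1}{58409 + K} = \frac{1}{58409 - 43840} = \frac{1}{14569}$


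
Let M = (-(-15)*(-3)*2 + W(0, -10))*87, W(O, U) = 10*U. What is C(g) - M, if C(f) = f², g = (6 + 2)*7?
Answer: 19666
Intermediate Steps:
M = -16530 (M = (-(-15)*(-3)*2 + 10*(-10))*87 = (-5*9*2 - 100)*87 = (-45*2 - 100)*87 = (-90 - 100)*87 = -190*87 = -16530)
g = 56 (g = 8*7 = 56)
C(g) - M = 56² - 1*(-16530) = 3136 + 16530 = 19666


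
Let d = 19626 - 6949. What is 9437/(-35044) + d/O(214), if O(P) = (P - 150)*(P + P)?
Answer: 46438621/239981312 ≈ 0.19351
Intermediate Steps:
d = 12677
O(P) = 2*P*(-150 + P) (O(P) = (-150 + P)*(2*P) = 2*P*(-150 + P))
9437/(-35044) + d/O(214) = 9437/(-35044) + 12677/((2*214*(-150 + 214))) = 9437*(-1/35044) + 12677/((2*214*64)) = -9437/35044 + 12677/27392 = 46438621/239981312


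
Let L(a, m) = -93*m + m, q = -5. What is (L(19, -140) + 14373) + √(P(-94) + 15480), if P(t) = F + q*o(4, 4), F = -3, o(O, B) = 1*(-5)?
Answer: 27253 + √15502 ≈ 27378.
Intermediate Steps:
o(O, B) = -5
P(t) = 22 (P(t) = -3 - 5*(-5) = -3 + 25 = 22)
L(a, m) = -92*m
(L(19, -140) + 14373) + √(P(-94) + 15480) = (-92*(-140) + 14373) + √(22 + 15480) = (12880 + 14373) + √15502 = 27253 + √15502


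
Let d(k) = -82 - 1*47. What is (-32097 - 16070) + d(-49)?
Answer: -48296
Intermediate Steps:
d(k) = -129 (d(k) = -82 - 47 = -129)
(-32097 - 16070) + d(-49) = (-32097 - 16070) - 129 = -48167 - 129 = -48296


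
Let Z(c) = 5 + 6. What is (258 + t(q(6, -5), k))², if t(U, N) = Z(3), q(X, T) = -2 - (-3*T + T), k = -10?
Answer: 72361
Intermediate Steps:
Z(c) = 11
q(X, T) = -2 + 2*T (q(X, T) = -2 - (-2)*T = -2 + 2*T)
t(U, N) = 11
(258 + t(q(6, -5), k))² = (258 + 11)² = 269² = 72361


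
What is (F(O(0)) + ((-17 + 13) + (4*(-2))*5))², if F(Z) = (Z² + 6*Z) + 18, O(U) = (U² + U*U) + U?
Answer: 676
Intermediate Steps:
O(U) = U + 2*U² (O(U) = (U² + U²) + U = 2*U² + U = U + 2*U²)
F(Z) = 18 + Z² + 6*Z
(F(O(0)) + ((-17 + 13) + (4*(-2))*5))² = ((18 + (0*(1 + 2*0))² + 6*(0*(1 + 2*0))) + ((-17 + 13) + (4*(-2))*5))² = ((18 + (0*(1 + 0))² + 6*(0*(1 + 0))) + (-4 - 8*5))² = ((18 + (0*1)² + 6*(0*1)) + (-4 - 40))² = ((18 + 0² + 6*0) - 44)² = ((18 + 0 + 0) - 44)² = (18 - 44)² = (-26)² = 676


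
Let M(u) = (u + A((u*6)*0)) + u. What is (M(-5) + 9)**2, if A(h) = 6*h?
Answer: 1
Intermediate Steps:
M(u) = 2*u (M(u) = (u + 6*((u*6)*0)) + u = (u + 6*((6*u)*0)) + u = (u + 6*0) + u = (u + 0) + u = u + u = 2*u)
(M(-5) + 9)**2 = (2*(-5) + 9)**2 = (-10 + 9)**2 = (-1)**2 = 1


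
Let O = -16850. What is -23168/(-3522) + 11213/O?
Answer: 175444307/29672850 ≈ 5.9126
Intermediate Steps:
-23168/(-3522) + 11213/O = -23168/(-3522) + 11213/(-16850) = -23168*(-1/3522) + 11213*(-1/16850) = 11584/1761 - 11213/16850 = 175444307/29672850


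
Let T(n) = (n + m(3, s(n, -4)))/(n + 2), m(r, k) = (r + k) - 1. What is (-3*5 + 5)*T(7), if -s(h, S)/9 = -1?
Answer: -20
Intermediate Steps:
s(h, S) = 9 (s(h, S) = -9*(-1) = 9)
m(r, k) = -1 + k + r (m(r, k) = (k + r) - 1 = -1 + k + r)
T(n) = (11 + n)/(2 + n) (T(n) = (n + (-1 + 9 + 3))/(n + 2) = (n + 11)/(2 + n) = (11 + n)/(2 + n))
(-3*5 + 5)*T(7) = (-3*5 + 5)*((11 + 7)/(2 + 7)) = (-15 + 5)*(18/9) = -10*18/9 = -10*2 = -20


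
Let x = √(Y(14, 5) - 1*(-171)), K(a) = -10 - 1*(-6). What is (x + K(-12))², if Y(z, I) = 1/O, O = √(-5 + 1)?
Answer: (8 - √2*√(342 - I))²/4 ≈ 82.386 - 0.34706*I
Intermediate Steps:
O = 2*I (O = √(-4) = 2*I ≈ 2.0*I)
K(a) = -4 (K(a) = -10 + 6 = -4)
Y(z, I) = -I/2 (Y(z, I) = 1/(2*I) = 1*(-I/2) = -I/2)
x = √(171 - I/2) (x = √(-I/2 - 1*(-171)) = √(-I/2 + 171) = √(171 - I/2) ≈ 13.077 - 0.01912*I)
(x + K(-12))² = (√(684 - 2*I)/2 - 4)² = (-4 + √(684 - 2*I)/2)²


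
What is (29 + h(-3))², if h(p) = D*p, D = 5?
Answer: 196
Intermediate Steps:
h(p) = 5*p
(29 + h(-3))² = (29 + 5*(-3))² = (29 - 15)² = 14² = 196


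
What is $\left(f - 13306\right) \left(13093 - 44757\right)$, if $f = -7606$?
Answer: $662157568$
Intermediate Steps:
$\left(f - 13306\right) \left(13093 - 44757\right) = \left(-7606 - 13306\right) \left(13093 - 44757\right) = \left(-20912\right) \left(-31664\right) = 662157568$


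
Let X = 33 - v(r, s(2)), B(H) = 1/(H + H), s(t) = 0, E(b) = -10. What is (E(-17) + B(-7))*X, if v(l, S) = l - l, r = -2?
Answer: -4653/14 ≈ -332.36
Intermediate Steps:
v(l, S) = 0
B(H) = 1/(2*H)
X = 33 (X = 33 - 1*0 = 33 + 0 = 33)
(E(-17) + B(-7))*X = (-10 + (½)/(-7))*33 = (-10 + (½)*(-⅐))*33 = (-10 - 1/14)*33 = -141/14*33 = -4653/14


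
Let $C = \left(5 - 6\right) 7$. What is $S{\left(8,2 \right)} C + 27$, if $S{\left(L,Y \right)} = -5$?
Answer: $62$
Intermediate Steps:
$C = -7$ ($C = \left(-1\right) 7 = -7$)
$S{\left(8,2 \right)} C + 27 = \left(-5\right) \left(-7\right) + 27 = 35 + 27 = 62$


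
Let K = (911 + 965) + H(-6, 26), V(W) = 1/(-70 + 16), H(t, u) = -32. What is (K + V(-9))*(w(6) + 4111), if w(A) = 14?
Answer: 136915625/18 ≈ 7.6064e+6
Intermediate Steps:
V(W) = -1/54 (V(W) = 1/(-54) = -1/54)
K = 1844 (K = (911 + 965) - 32 = 1876 - 32 = 1844)
(K + V(-9))*(w(6) + 4111) = (1844 - 1/54)*(14 + 4111) = (99575/54)*4125 = 136915625/18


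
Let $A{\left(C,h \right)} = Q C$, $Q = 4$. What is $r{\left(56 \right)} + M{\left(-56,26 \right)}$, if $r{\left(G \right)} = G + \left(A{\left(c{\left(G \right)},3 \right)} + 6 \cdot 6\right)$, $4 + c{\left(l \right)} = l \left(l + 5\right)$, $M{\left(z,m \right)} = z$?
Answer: $13684$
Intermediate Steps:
$c{\left(l \right)} = -4 + l \left(5 + l\right)$ ($c{\left(l \right)} = -4 + l \left(l + 5\right) = -4 + l \left(5 + l\right)$)
$A{\left(C,h \right)} = 4 C$
$r{\left(G \right)} = 20 + 4 G^{2} + 21 G$ ($r{\left(G \right)} = G + \left(4 \left(-4 + G^{2} + 5 G\right) + 6 \cdot 6\right) = G + \left(\left(-16 + 4 G^{2} + 20 G\right) + 36\right) = G + \left(20 + 4 G^{2} + 20 G\right) = 20 + 4 G^{2} + 21 G$)
$r{\left(56 \right)} + M{\left(-56,26 \right)} = \left(20 + 4 \cdot 56^{2} + 21 \cdot 56\right) - 56 = \left(20 + 4 \cdot 3136 + 1176\right) - 56 = \left(20 + 12544 + 1176\right) - 56 = 13740 - 56 = 13684$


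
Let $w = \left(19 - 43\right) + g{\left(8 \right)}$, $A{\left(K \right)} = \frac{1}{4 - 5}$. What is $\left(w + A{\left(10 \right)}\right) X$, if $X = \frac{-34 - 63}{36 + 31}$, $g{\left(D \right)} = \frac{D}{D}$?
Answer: $\frac{2328}{67} \approx 34.746$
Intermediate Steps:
$g{\left(D \right)} = 1$
$A{\left(K \right)} = -1$ ($A{\left(K \right)} = \frac{1}{-1} = -1$)
$X = - \frac{97}{67} \approx -1.4478$
$w = -23$ ($w = \left(19 - 43\right) + 1 = -24 + 1 = -23$)
$\left(w + A{\left(10 \right)}\right) X = \left(-23 - 1\right) \left(- \frac{97}{67}\right) = \left(-24\right) \left(- \frac{97}{67}\right) = \frac{2328}{67}$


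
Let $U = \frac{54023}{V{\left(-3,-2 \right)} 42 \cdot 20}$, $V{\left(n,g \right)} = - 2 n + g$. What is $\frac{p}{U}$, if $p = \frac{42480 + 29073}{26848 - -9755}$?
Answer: $\frac{3816160}{31387363} \approx 0.12158$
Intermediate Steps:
$p = \frac{23851}{12201}$ ($p = \frac{71553}{26848 + 9755} = \frac{71553}{36603} = 71553 \cdot \frac{1}{36603} = \frac{23851}{12201} \approx 1.9548$)
$V{\left(n,g \right)} = g - 2 n$
$U = \frac{54023}{3360}$ ($U = \frac{54023}{\left(-2 - -6\right) 42 \cdot 20} = \frac{54023}{\left(-2 + 6\right) 42 \cdot 20} = \frac{54023}{4 \cdot 42 \cdot 20} = \frac{54023}{168 \cdot 20} = \frac{54023}{3360} \approx 16.078$)
$\frac{p}{U} = \frac{23851}{12201 \cdot \frac{54023}{3360}} = \frac{23851}{12201} \cdot \frac{3360}{54023} = \frac{3816160}{31387363}$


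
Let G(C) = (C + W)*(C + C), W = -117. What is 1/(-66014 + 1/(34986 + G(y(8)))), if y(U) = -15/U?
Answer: -1133817/74847795406 ≈ -1.5148e-5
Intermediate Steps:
G(C) = 2*C*(-117 + C) (G(C) = (C - 117)*(C + C) = (-117 + C)*(2*C) = 2*C*(-117 + C))
1/(-66014 + 1/(34986 + G(y(8)))) = 1/(-66014 + 1/(34986 + 2*(-15/8)*(-117 - 15/8))) = 1/(-66014 + 1/(34986 + 2*(-15/8)*(-951/8))) = 1/(-66014 + 1/(34986 + 14265/32)) = 1/(-66014 + 1/(1133817/32)) = 1/(-66014 + 32/1133817) = 1/(-74847795406/1133817) = -1133817/74847795406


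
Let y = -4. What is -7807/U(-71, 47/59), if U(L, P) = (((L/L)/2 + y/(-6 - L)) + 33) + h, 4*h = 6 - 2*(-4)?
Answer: -507455/2401 ≈ -211.35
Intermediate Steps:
h = 7/2 (h = (6 - 2*(-4))/4 = (6 + 8)/4 = (¼)*14 = 7/2 ≈ 3.5000)
U(L, P) = 37 - 4/(-6 - L) (U(L, P) = (((L/L)/2 - 4/(-6 - L)) + 33) + 7/2 = ((1*(½) - 4/(-6 - L)) + 33) + 7/2 = ((½ - 4/(-6 - L)) + 33) + 7/2 = (67/2 - 4/(-6 - L)) + 7/2 = 37 - 4/(-6 - L))
-7807/U(-71, 47/59) = -7807*(6 - 71)/(226 + 37*(-71)) = -7807*(-65/(226 - 2627)) = -7807/((-1/65*(-2401))) = -7807/2401/65 = -7807*65/2401 = -507455/2401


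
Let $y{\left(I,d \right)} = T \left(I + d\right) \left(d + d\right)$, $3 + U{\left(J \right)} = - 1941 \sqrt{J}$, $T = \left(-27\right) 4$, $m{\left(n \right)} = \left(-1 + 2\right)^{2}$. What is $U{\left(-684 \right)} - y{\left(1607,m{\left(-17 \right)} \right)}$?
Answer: $347325 - 11646 i \sqrt{19} \approx 3.4733 \cdot 10^{5} - 50764.0 i$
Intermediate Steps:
$m{\left(n \right)} = 1$ ($m{\left(n \right)} = 1^{2} = 1$)
$T = -108$
$U{\left(J \right)} = -3 - 1941 \sqrt{J}$
$y{\left(I,d \right)} = - 216 d \left(I + d\right)$ ($y{\left(I,d \right)} = - 108 \left(I + d\right) \left(d + d\right) = - 108 \left(I + d\right) 2 d = - 108 \cdot 2 d \left(I + d\right) = - 216 d \left(I + d\right)$)
$U{\left(-684 \right)} - y{\left(1607,m{\left(-17 \right)} \right)} = \left(-3 - 1941 \sqrt{-684}\right) - \left(-216\right) 1 \left(1607 + 1\right) = \left(-3 - 1941 \cdot 6 i \sqrt{19}\right) - \left(-216\right) 1 \cdot 1608 = \left(-3 - 11646 i \sqrt{19}\right) - -347328 = \left(-3 - 11646 i \sqrt{19}\right) + 347328 = 347325 - 11646 i \sqrt{19}$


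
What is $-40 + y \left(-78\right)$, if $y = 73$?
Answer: $-5734$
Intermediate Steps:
$-40 + y \left(-78\right) = -40 + 73 \left(-78\right) = -40 - 5694 = -5734$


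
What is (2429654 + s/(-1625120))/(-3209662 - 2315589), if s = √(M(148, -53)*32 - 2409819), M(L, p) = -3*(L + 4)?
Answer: -2429654/5525251 + 9*I*√29931/8979195905120 ≈ -0.43974 + 1.7341e-10*I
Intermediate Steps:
M(L, p) = -12 - 3*L (M(L, p) = -3*(4 + L) = -12 - 3*L)
s = 9*I*√29931 (s = √((-12 - 3*148)*32 - 2409819) = √((-12 - 444)*32 - 2409819) = √(-456*32 - 2409819) = √(-14592 - 2409819) = √(-2424411) = 9*I*√29931 ≈ 1557.1*I)
(2429654 + s/(-1625120))/(-3209662 - 2315589) = (2429654 + (9*I*√29931)/(-1625120))/(-3209662 - 2315589) = (2429654 + (9*I*√29931)*(-1/1625120))/(-5525251) = (2429654 - 9*I*√29931/1625120)*(-1/5525251) = -2429654/5525251 + 9*I*√29931/8979195905120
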